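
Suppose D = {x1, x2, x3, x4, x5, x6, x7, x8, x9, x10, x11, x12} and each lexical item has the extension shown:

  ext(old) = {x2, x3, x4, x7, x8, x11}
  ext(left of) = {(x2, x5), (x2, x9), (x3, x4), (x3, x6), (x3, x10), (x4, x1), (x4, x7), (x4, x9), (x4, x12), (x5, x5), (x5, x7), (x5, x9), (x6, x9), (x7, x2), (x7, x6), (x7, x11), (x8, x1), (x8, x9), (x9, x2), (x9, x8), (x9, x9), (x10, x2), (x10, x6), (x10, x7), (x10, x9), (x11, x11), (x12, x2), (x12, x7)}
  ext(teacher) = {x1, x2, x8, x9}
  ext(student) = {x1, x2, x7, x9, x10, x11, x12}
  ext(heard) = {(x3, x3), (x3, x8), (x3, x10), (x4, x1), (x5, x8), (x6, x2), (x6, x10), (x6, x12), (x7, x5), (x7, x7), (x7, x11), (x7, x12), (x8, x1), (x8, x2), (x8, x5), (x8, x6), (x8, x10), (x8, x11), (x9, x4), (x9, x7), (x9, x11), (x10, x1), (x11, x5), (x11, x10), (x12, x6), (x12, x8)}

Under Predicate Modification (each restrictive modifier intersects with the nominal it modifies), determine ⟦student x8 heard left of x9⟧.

{x2, x10}

⟦x8 heard⟧ = {x : ⟨x8, x⟩ ∈ ⟦heard⟧} = {x1, x2, x5, x6, x10, x11}
⟦left of x9⟧ = {x : ⟨x, x9⟩ ∈ ⟦left of⟧} = {x2, x4, x5, x6, x8, x9, x10}
⟦student⟧ = {x1, x2, x7, x9, x10, x11, x12}
… ∩ ⟦x8 heard⟧ = {x1, x2, x7, x9, x10, x11, x12} ∩ {x1, x2, x5, x6, x10, x11} = {x1, x2, x10, x11}
… ∩ ⟦left of x9⟧ = {x1, x2, x10, x11} ∩ {x2, x4, x5, x6, x8, x9, x10} = {x2, x10}
So ⟦student x8 heard left of x9⟧ = {x2, x10}.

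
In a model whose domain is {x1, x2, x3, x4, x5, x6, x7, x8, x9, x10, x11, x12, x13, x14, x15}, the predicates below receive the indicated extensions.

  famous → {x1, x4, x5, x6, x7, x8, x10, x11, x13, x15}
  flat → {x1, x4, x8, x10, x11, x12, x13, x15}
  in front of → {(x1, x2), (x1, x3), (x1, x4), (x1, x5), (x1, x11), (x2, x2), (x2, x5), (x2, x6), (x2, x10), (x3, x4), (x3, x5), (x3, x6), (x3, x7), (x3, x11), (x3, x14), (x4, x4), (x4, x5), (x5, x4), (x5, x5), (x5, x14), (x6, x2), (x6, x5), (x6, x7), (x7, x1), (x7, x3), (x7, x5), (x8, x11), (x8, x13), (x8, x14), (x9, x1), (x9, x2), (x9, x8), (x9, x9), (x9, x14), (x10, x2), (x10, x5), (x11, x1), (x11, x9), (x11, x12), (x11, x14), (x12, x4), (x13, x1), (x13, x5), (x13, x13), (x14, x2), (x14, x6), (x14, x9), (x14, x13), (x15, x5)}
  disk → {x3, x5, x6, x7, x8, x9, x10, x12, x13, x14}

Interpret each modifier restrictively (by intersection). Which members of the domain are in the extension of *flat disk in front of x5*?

⟦in front of x5⟧ = {x : ⟨x, x5⟩ ∈ ⟦in front of⟧} = {x1, x2, x3, x4, x5, x6, x7, x10, x13, x15}
⟦disk⟧ = {x3, x5, x6, x7, x8, x9, x10, x12, x13, x14}
… ∩ ⟦in front of x5⟧ = {x3, x5, x6, x7, x8, x9, x10, x12, x13, x14} ∩ {x1, x2, x3, x4, x5, x6, x7, x10, x13, x15} = {x3, x5, x6, x7, x10, x13}
… ∩ ⟦flat⟧ = {x3, x5, x6, x7, x10, x13} ∩ {x1, x4, x8, x10, x11, x12, x13, x15} = {x10, x13}
So ⟦flat disk in front of x5⟧ = {x10, x13}.

{x10, x13}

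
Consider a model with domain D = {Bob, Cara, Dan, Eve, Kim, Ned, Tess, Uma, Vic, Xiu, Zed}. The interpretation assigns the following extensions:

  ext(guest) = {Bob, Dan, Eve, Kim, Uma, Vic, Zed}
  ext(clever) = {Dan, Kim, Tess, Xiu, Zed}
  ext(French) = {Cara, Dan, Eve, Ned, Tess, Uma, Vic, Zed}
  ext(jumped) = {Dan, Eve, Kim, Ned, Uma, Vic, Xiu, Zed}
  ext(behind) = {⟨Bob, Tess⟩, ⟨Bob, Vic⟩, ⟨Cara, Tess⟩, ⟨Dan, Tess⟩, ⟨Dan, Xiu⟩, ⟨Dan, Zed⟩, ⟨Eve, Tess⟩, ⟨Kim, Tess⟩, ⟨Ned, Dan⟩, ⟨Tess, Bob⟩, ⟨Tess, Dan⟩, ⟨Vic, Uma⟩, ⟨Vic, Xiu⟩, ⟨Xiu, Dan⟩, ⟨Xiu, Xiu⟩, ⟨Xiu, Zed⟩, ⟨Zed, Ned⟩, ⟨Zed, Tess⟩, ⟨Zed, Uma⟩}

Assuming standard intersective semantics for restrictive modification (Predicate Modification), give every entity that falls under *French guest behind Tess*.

⟦behind Tess⟧ = {x : ⟨x, Tess⟩ ∈ ⟦behind⟧} = {Bob, Cara, Dan, Eve, Kim, Zed}
⟦guest⟧ = {Bob, Dan, Eve, Kim, Uma, Vic, Zed}
… ∩ ⟦behind Tess⟧ = {Bob, Dan, Eve, Kim, Uma, Vic, Zed} ∩ {Bob, Cara, Dan, Eve, Kim, Zed} = {Bob, Dan, Eve, Kim, Zed}
… ∩ ⟦French⟧ = {Bob, Dan, Eve, Kim, Zed} ∩ {Cara, Dan, Eve, Ned, Tess, Uma, Vic, Zed} = {Dan, Eve, Zed}
So ⟦French guest behind Tess⟧ = {Dan, Eve, Zed}.

{Dan, Eve, Zed}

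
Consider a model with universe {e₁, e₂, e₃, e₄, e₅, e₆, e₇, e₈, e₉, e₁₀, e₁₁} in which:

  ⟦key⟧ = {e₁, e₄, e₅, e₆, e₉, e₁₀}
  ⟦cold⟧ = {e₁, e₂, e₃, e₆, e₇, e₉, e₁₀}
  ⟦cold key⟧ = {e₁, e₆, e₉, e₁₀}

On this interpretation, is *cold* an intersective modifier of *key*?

yes

⟦cold⟧ ∩ ⟦key⟧ = {e₁, e₂, e₃, e₆, e₇, e₉, e₁₀} ∩ {e₁, e₄, e₅, e₆, e₉, e₁₀} = {e₁, e₆, e₉, e₁₀}
Observed ⟦cold key⟧ = {e₁, e₆, e₉, e₁₀}.
These coincide, so the modifier is intersective here.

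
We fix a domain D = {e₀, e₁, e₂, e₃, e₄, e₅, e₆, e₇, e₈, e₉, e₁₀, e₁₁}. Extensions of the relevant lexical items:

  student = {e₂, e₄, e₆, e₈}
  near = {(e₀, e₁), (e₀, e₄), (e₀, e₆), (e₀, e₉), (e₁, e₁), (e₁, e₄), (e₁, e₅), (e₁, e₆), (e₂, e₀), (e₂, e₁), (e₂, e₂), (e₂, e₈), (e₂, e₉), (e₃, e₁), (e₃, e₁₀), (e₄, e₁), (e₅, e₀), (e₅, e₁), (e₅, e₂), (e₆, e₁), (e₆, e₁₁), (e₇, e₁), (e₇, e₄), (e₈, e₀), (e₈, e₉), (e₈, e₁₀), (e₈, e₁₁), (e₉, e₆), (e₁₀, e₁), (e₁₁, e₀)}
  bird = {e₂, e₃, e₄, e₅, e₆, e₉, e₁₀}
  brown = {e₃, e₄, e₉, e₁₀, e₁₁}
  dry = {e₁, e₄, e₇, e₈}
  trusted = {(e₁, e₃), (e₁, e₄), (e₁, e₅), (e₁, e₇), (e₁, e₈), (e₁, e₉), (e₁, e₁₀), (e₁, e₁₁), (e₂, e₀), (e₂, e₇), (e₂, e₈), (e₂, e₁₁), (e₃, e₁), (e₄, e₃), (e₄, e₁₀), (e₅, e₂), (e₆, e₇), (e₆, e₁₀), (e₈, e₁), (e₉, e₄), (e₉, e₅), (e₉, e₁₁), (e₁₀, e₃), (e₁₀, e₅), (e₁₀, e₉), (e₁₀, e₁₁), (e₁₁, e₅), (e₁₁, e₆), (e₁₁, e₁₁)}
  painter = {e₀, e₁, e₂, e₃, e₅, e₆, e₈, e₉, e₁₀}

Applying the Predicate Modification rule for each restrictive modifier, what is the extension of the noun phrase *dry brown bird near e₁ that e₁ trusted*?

{e₄}

⟦near e₁⟧ = {x : ⟨x, e₁⟩ ∈ ⟦near⟧} = {e₀, e₁, e₂, e₃, e₄, e₅, e₆, e₇, e₁₀}
⟦that e₁ trusted⟧ = {x : ⟨e₁, x⟩ ∈ ⟦trusted⟧} = {e₃, e₄, e₅, e₇, e₈, e₉, e₁₀, e₁₁}
⟦bird⟧ = {e₂, e₃, e₄, e₅, e₆, e₉, e₁₀}
… ∩ ⟦near e₁⟧ = {e₂, e₃, e₄, e₅, e₆, e₉, e₁₀} ∩ {e₀, e₁, e₂, e₃, e₄, e₅, e₆, e₇, e₁₀} = {e₂, e₃, e₄, e₅, e₆, e₁₀}
… ∩ ⟦that e₁ trusted⟧ = {e₂, e₃, e₄, e₅, e₆, e₁₀} ∩ {e₃, e₄, e₅, e₇, e₈, e₉, e₁₀, e₁₁} = {e₃, e₄, e₅, e₁₀}
… ∩ ⟦dry⟧ = {e₃, e₄, e₅, e₁₀} ∩ {e₁, e₄, e₇, e₈} = {e₄}
… ∩ ⟦brown⟧ = {e₄} ∩ {e₃, e₄, e₉, e₁₀, e₁₁} = {e₄}
So ⟦dry brown bird near e₁ that e₁ trusted⟧ = {e₄}.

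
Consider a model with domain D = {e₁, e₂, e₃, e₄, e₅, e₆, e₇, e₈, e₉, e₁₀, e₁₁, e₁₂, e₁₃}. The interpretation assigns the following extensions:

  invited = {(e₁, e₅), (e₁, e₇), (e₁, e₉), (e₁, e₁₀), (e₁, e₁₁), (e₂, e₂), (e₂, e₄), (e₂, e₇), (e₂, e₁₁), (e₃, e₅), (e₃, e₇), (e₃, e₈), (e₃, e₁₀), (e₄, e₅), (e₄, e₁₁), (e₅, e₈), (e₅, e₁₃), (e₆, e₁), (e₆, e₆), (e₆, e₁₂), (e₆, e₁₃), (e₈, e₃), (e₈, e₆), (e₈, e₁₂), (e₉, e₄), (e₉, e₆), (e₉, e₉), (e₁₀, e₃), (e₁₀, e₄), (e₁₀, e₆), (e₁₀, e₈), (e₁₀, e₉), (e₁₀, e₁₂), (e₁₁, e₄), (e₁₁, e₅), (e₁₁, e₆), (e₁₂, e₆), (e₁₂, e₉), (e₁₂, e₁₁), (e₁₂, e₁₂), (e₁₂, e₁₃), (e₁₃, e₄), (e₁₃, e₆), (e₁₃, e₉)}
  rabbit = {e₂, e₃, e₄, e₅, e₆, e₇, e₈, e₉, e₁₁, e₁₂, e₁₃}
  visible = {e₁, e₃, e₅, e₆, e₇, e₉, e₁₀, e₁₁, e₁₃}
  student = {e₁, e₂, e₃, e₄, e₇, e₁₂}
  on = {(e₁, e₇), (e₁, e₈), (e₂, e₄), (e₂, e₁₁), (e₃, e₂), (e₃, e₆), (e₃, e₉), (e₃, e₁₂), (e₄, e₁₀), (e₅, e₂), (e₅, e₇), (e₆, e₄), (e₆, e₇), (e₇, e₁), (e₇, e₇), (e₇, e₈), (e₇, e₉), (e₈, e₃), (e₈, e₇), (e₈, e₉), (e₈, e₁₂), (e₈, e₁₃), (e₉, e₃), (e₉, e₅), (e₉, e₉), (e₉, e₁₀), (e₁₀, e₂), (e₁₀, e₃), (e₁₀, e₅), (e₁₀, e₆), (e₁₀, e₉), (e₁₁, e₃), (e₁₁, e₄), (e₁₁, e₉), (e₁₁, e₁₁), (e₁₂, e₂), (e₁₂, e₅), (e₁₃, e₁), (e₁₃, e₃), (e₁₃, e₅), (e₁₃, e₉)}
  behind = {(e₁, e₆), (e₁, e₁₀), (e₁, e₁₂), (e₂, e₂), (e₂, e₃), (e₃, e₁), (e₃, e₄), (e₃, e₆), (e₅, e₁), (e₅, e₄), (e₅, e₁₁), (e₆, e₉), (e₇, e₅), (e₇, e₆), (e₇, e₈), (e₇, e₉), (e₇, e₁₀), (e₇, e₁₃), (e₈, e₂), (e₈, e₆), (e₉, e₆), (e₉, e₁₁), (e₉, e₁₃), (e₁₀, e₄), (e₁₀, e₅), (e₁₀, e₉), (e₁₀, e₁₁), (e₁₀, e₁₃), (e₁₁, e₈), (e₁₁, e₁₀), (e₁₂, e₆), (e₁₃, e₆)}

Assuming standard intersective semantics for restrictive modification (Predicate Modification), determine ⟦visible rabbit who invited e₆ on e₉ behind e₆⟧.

{e₉, e₁₃}

⟦who invited e₆⟧ = {x : ⟨x, e₆⟩ ∈ ⟦invited⟧} = {e₆, e₈, e₉, e₁₀, e₁₁, e₁₂, e₁₃}
⟦on e₉⟧ = {x : ⟨x, e₉⟩ ∈ ⟦on⟧} = {e₃, e₇, e₈, e₉, e₁₀, e₁₁, e₁₃}
⟦behind e₆⟧ = {x : ⟨x, e₆⟩ ∈ ⟦behind⟧} = {e₁, e₃, e₇, e₈, e₉, e₁₂, e₁₃}
⟦rabbit⟧ = {e₂, e₃, e₄, e₅, e₆, e₇, e₈, e₉, e₁₁, e₁₂, e₁₃}
… ∩ ⟦who invited e₆⟧ = {e₂, e₃, e₄, e₅, e₆, e₇, e₈, e₉, e₁₁, e₁₂, e₁₃} ∩ {e₆, e₈, e₉, e₁₀, e₁₁, e₁₂, e₁₃} = {e₆, e₈, e₉, e₁₁, e₁₂, e₁₃}
… ∩ ⟦on e₉⟧ = {e₆, e₈, e₉, e₁₁, e₁₂, e₁₃} ∩ {e₃, e₇, e₈, e₉, e₁₀, e₁₁, e₁₃} = {e₈, e₉, e₁₁, e₁₃}
… ∩ ⟦behind e₆⟧ = {e₈, e₉, e₁₁, e₁₃} ∩ {e₁, e₃, e₇, e₈, e₉, e₁₂, e₁₃} = {e₈, e₉, e₁₃}
… ∩ ⟦visible⟧ = {e₈, e₉, e₁₃} ∩ {e₁, e₃, e₅, e₆, e₇, e₉, e₁₀, e₁₁, e₁₃} = {e₉, e₁₃}
So ⟦visible rabbit who invited e₆ on e₉ behind e₆⟧ = {e₉, e₁₃}.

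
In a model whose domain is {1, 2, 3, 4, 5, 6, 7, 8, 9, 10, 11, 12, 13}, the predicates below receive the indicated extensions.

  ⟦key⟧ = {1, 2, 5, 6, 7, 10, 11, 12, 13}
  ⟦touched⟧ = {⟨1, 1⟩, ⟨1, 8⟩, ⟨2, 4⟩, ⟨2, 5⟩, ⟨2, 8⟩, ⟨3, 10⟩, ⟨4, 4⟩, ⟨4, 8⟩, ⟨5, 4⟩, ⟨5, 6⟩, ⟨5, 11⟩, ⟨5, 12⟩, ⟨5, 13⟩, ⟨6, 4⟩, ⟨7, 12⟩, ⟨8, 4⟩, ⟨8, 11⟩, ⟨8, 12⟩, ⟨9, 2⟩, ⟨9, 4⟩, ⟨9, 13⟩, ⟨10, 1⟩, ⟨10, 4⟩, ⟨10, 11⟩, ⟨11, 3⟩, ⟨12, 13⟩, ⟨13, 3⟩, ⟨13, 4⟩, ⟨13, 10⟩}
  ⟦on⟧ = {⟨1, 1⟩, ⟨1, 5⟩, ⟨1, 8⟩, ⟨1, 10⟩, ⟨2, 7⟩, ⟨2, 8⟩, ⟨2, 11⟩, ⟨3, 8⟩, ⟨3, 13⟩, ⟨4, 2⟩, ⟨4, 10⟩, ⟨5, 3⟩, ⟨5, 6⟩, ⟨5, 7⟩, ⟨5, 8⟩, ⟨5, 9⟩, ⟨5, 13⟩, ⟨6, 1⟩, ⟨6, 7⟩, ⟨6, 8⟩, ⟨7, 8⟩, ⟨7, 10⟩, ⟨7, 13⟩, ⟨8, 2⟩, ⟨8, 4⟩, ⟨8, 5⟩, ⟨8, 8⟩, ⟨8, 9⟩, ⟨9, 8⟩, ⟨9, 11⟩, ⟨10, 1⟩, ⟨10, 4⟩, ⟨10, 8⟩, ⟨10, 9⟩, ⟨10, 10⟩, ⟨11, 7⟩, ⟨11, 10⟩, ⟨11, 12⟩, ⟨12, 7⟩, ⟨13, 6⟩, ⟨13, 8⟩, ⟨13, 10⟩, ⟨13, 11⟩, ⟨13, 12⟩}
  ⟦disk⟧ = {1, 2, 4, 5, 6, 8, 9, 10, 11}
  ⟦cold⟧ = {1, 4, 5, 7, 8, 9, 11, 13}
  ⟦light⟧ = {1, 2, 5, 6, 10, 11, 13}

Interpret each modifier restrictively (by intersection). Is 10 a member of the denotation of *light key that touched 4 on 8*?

⟦that touched 4⟧ = {x : ⟨x, 4⟩ ∈ ⟦touched⟧} = {2, 4, 5, 6, 8, 9, 10, 13}
⟦on 8⟧ = {x : ⟨x, 8⟩ ∈ ⟦on⟧} = {1, 2, 3, 5, 6, 7, 8, 9, 10, 13}
⟦key⟧ = {1, 2, 5, 6, 7, 10, 11, 12, 13}
… ∩ ⟦that touched 4⟧ = {1, 2, 5, 6, 7, 10, 11, 12, 13} ∩ {2, 4, 5, 6, 8, 9, 10, 13} = {2, 5, 6, 10, 13}
… ∩ ⟦on 8⟧ = {2, 5, 6, 10, 13} ∩ {1, 2, 3, 5, 6, 7, 8, 9, 10, 13} = {2, 5, 6, 10, 13}
… ∩ ⟦light⟧ = {2, 5, 6, 10, 13} ∩ {1, 2, 5, 6, 10, 11, 13} = {2, 5, 6, 10, 13}
⟦light key that touched 4 on 8⟧ = {2, 5, 6, 10, 13}; 10 ∈ this set.

yes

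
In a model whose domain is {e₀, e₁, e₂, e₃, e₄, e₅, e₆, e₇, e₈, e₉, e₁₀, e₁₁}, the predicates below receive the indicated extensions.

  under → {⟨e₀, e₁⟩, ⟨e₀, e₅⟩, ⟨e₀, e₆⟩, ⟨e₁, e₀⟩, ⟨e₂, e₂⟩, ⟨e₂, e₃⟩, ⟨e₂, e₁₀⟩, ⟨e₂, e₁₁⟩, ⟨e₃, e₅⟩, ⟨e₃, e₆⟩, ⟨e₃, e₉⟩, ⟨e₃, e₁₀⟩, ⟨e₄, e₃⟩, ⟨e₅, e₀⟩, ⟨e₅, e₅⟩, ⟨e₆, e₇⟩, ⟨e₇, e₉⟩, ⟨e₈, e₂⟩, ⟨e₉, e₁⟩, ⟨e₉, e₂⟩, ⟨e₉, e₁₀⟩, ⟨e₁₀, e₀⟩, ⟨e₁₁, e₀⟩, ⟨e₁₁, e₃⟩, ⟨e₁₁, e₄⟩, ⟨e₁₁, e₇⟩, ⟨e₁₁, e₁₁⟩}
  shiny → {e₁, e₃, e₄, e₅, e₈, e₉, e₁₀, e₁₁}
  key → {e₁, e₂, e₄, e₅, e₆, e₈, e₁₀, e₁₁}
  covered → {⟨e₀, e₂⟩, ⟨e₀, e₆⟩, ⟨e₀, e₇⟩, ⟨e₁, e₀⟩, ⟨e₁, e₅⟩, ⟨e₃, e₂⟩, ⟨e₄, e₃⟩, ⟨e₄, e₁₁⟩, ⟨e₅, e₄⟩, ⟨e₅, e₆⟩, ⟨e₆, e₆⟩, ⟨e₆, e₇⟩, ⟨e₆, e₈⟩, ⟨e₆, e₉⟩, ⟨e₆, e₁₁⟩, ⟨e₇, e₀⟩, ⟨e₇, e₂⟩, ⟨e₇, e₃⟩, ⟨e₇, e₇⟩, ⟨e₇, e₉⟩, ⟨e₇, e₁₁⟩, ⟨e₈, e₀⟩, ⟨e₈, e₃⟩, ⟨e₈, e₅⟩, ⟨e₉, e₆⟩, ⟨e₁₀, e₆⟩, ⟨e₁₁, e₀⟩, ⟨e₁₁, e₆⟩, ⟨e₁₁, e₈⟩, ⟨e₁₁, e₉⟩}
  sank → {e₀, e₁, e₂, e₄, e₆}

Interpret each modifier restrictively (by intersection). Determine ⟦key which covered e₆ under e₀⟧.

⟦which covered e₆⟧ = {x : ⟨x, e₆⟩ ∈ ⟦covered⟧} = {e₀, e₅, e₆, e₉, e₁₀, e₁₁}
⟦under e₀⟧ = {x : ⟨x, e₀⟩ ∈ ⟦under⟧} = {e₁, e₅, e₁₀, e₁₁}
⟦key⟧ = {e₁, e₂, e₄, e₅, e₆, e₈, e₁₀, e₁₁}
… ∩ ⟦which covered e₆⟧ = {e₁, e₂, e₄, e₅, e₆, e₈, e₁₀, e₁₁} ∩ {e₀, e₅, e₆, e₉, e₁₀, e₁₁} = {e₅, e₆, e₁₀, e₁₁}
… ∩ ⟦under e₀⟧ = {e₅, e₆, e₁₀, e₁₁} ∩ {e₁, e₅, e₁₀, e₁₁} = {e₅, e₁₀, e₁₁}
So ⟦key which covered e₆ under e₀⟧ = {e₅, e₁₀, e₁₁}.

{e₅, e₁₀, e₁₁}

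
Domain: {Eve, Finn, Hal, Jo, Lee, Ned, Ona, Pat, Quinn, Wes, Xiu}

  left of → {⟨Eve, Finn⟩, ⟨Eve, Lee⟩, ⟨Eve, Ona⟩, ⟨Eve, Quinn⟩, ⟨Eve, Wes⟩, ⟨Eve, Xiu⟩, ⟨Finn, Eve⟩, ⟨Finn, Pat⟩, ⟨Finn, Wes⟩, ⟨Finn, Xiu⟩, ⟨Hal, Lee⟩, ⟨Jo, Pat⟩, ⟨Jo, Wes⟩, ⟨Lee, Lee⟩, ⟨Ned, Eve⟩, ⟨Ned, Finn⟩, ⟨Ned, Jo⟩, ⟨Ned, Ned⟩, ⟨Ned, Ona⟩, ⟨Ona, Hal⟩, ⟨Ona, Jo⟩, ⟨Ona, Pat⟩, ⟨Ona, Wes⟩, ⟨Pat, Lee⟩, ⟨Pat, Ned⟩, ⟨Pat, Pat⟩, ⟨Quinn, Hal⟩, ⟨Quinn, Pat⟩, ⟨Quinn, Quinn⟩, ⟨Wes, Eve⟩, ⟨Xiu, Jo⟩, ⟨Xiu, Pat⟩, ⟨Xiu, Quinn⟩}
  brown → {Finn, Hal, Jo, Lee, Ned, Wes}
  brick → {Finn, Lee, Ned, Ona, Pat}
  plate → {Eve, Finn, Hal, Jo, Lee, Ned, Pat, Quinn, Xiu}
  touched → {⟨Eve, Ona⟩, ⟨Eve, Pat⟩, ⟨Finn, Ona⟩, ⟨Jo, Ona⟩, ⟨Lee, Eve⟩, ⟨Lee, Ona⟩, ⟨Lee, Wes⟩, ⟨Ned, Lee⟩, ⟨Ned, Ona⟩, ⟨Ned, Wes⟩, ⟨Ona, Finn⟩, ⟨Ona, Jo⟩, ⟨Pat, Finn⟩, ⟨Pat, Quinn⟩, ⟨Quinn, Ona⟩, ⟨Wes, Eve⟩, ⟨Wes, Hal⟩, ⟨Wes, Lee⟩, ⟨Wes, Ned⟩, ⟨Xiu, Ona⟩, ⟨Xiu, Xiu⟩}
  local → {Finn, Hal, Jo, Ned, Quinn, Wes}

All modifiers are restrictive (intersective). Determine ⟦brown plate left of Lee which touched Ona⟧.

{Lee}

⟦left of Lee⟧ = {x : ⟨x, Lee⟩ ∈ ⟦left of⟧} = {Eve, Hal, Lee, Pat}
⟦which touched Ona⟧ = {x : ⟨x, Ona⟩ ∈ ⟦touched⟧} = {Eve, Finn, Jo, Lee, Ned, Quinn, Xiu}
⟦plate⟧ = {Eve, Finn, Hal, Jo, Lee, Ned, Pat, Quinn, Xiu}
… ∩ ⟦left of Lee⟧ = {Eve, Finn, Hal, Jo, Lee, Ned, Pat, Quinn, Xiu} ∩ {Eve, Hal, Lee, Pat} = {Eve, Hal, Lee, Pat}
… ∩ ⟦which touched Ona⟧ = {Eve, Hal, Lee, Pat} ∩ {Eve, Finn, Jo, Lee, Ned, Quinn, Xiu} = {Eve, Lee}
… ∩ ⟦brown⟧ = {Eve, Lee} ∩ {Finn, Hal, Jo, Lee, Ned, Wes} = {Lee}
So ⟦brown plate left of Lee which touched Ona⟧ = {Lee}.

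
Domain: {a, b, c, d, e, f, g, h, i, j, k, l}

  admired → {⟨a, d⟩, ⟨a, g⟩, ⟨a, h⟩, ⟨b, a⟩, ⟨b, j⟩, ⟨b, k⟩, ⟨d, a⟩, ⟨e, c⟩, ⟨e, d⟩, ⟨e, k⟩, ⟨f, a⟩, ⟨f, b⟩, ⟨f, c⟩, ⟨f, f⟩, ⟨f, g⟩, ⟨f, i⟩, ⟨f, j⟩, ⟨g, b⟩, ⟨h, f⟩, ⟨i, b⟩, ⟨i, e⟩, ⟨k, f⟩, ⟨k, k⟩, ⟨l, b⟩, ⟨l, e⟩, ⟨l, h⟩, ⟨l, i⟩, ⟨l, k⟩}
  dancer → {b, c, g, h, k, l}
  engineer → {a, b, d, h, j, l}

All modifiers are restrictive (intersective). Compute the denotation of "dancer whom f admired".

⟦whom f admired⟧ = {x : ⟨f, x⟩ ∈ ⟦admired⟧} = {a, b, c, f, g, i, j}
⟦dancer⟧ = {b, c, g, h, k, l}
… ∩ ⟦whom f admired⟧ = {b, c, g, h, k, l} ∩ {a, b, c, f, g, i, j} = {b, c, g}
So ⟦dancer whom f admired⟧ = {b, c, g}.

{b, c, g}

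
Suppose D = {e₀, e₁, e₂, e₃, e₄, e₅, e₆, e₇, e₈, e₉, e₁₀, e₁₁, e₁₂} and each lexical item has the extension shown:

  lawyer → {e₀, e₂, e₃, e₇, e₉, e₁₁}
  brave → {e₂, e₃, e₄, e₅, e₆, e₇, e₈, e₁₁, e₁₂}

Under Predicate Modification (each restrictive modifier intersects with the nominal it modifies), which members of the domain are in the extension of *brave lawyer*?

{e₂, e₃, e₇, e₁₁}

⟦lawyer⟧ = {e₀, e₂, e₃, e₇, e₉, e₁₁}
… ∩ ⟦brave⟧ = {e₀, e₂, e₃, e₇, e₉, e₁₁} ∩ {e₂, e₃, e₄, e₅, e₆, e₇, e₈, e₁₁, e₁₂} = {e₂, e₃, e₇, e₁₁}
So ⟦brave lawyer⟧ = {e₂, e₃, e₇, e₁₁}.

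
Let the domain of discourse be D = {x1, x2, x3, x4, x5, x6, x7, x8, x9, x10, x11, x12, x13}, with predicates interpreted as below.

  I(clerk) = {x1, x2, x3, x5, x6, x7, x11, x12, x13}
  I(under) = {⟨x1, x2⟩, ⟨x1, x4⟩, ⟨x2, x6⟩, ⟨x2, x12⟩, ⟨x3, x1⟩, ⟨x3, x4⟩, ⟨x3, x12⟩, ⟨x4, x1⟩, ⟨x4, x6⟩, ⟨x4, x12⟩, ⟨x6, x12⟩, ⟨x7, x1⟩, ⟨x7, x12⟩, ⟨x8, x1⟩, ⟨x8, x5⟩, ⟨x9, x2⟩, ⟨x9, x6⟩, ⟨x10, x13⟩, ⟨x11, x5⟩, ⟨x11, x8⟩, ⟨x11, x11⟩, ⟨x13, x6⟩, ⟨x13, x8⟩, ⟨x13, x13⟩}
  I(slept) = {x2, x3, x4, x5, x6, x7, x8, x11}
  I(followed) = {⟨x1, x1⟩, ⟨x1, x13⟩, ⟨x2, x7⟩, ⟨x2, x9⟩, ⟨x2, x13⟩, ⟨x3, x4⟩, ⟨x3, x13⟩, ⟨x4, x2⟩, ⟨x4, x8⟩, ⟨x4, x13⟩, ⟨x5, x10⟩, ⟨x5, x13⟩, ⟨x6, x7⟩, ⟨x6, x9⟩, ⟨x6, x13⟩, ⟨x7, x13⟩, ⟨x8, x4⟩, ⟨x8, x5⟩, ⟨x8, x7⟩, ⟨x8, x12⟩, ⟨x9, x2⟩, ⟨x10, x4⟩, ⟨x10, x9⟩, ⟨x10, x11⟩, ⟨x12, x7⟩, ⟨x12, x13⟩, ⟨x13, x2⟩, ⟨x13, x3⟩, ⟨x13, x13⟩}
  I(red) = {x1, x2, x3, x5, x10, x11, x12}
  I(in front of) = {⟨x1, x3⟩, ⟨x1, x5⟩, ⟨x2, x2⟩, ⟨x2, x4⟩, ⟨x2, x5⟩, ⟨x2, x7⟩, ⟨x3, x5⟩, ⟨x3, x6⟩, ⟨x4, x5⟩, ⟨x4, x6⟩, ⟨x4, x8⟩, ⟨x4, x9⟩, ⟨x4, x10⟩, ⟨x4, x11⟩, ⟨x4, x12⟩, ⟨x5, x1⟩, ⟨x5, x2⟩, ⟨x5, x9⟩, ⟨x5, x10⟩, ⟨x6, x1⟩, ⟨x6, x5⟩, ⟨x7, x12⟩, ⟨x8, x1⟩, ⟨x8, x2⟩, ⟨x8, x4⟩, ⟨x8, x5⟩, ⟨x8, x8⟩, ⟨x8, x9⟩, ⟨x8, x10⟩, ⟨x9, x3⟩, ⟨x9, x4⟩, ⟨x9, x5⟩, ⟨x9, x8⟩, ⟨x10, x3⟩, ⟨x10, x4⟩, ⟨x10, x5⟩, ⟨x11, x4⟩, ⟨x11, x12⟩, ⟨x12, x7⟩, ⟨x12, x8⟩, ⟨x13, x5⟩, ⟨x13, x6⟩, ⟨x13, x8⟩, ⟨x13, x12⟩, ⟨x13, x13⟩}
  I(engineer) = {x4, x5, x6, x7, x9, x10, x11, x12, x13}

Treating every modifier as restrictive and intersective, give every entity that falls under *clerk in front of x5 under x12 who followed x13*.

⟦in front of x5⟧ = {x : ⟨x, x5⟩ ∈ ⟦in front of⟧} = {x1, x2, x3, x4, x6, x8, x9, x10, x13}
⟦under x12⟧ = {x : ⟨x, x12⟩ ∈ ⟦under⟧} = {x2, x3, x4, x6, x7}
⟦who followed x13⟧ = {x : ⟨x, x13⟩ ∈ ⟦followed⟧} = {x1, x2, x3, x4, x5, x6, x7, x12, x13}
⟦clerk⟧ = {x1, x2, x3, x5, x6, x7, x11, x12, x13}
… ∩ ⟦in front of x5⟧ = {x1, x2, x3, x5, x6, x7, x11, x12, x13} ∩ {x1, x2, x3, x4, x6, x8, x9, x10, x13} = {x1, x2, x3, x6, x13}
… ∩ ⟦under x12⟧ = {x1, x2, x3, x6, x13} ∩ {x2, x3, x4, x6, x7} = {x2, x3, x6}
… ∩ ⟦who followed x13⟧ = {x2, x3, x6} ∩ {x1, x2, x3, x4, x5, x6, x7, x12, x13} = {x2, x3, x6}
So ⟦clerk in front of x5 under x12 who followed x13⟧ = {x2, x3, x6}.

{x2, x3, x6}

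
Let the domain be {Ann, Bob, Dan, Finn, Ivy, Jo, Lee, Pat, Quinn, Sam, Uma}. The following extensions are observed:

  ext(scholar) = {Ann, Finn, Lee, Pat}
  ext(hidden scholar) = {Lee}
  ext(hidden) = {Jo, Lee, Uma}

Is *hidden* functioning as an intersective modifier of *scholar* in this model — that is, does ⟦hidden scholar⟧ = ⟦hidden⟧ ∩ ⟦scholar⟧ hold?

⟦hidden⟧ ∩ ⟦scholar⟧ = {Jo, Lee, Uma} ∩ {Ann, Finn, Lee, Pat} = {Lee}
Observed ⟦hidden scholar⟧ = {Lee}.
These coincide, so the modifier is intersective here.

yes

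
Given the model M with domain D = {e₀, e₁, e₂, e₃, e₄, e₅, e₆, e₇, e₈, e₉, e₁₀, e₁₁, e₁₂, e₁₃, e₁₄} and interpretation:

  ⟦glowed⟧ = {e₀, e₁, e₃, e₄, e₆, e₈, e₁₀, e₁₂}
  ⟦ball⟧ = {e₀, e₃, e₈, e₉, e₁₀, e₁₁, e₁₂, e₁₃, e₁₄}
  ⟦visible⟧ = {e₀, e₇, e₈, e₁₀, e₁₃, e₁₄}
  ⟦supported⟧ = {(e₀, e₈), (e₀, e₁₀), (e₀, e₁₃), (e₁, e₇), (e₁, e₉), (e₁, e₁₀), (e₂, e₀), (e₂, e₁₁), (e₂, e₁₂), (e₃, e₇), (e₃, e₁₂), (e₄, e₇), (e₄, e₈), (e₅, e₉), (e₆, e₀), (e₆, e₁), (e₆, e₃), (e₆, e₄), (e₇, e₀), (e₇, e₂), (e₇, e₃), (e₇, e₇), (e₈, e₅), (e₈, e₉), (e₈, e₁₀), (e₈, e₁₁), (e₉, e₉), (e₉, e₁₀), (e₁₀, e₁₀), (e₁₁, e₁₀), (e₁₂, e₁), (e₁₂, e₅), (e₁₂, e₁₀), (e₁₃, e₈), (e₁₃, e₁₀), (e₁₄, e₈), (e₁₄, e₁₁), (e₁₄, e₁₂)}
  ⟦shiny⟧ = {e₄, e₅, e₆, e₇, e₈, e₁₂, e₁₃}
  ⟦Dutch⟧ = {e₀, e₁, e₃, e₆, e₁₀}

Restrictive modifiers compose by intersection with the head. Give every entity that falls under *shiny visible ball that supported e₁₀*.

⟦that supported e₁₀⟧ = {x : ⟨x, e₁₀⟩ ∈ ⟦supported⟧} = {e₀, e₁, e₈, e₉, e₁₀, e₁₁, e₁₂, e₁₃}
⟦ball⟧ = {e₀, e₃, e₈, e₉, e₁₀, e₁₁, e₁₂, e₁₃, e₁₄}
… ∩ ⟦that supported e₁₀⟧ = {e₀, e₃, e₈, e₉, e₁₀, e₁₁, e₁₂, e₁₃, e₁₄} ∩ {e₀, e₁, e₈, e₉, e₁₀, e₁₁, e₁₂, e₁₃} = {e₀, e₈, e₉, e₁₀, e₁₁, e₁₂, e₁₃}
… ∩ ⟦shiny⟧ = {e₀, e₈, e₉, e₁₀, e₁₁, e₁₂, e₁₃} ∩ {e₄, e₅, e₆, e₇, e₈, e₁₂, e₁₃} = {e₈, e₁₂, e₁₃}
… ∩ ⟦visible⟧ = {e₈, e₁₂, e₁₃} ∩ {e₀, e₇, e₈, e₁₀, e₁₃, e₁₄} = {e₈, e₁₃}
So ⟦shiny visible ball that supported e₁₀⟧ = {e₈, e₁₃}.

{e₈, e₁₃}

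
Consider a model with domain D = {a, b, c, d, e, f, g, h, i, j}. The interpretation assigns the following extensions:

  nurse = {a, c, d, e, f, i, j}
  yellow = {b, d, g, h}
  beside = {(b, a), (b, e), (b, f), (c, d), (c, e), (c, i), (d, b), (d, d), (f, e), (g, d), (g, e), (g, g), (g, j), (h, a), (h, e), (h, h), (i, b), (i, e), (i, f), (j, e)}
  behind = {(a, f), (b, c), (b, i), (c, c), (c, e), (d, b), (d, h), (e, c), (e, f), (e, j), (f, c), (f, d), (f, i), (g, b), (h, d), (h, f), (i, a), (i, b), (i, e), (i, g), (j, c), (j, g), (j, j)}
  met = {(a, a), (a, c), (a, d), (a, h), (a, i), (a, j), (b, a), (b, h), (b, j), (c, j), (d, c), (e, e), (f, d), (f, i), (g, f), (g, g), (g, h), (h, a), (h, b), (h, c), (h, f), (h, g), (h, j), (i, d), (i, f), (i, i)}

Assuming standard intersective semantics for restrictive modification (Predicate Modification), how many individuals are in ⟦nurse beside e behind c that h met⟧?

3

⟦beside e⟧ = {x : ⟨x, e⟩ ∈ ⟦beside⟧} = {b, c, f, g, h, i, j}
⟦behind c⟧ = {x : ⟨x, c⟩ ∈ ⟦behind⟧} = {b, c, e, f, j}
⟦that h met⟧ = {x : ⟨h, x⟩ ∈ ⟦met⟧} = {a, b, c, f, g, j}
⟦nurse⟧ = {a, c, d, e, f, i, j}
… ∩ ⟦beside e⟧ = {a, c, d, e, f, i, j} ∩ {b, c, f, g, h, i, j} = {c, f, i, j}
… ∩ ⟦behind c⟧ = {c, f, i, j} ∩ {b, c, e, f, j} = {c, f, j}
… ∩ ⟦that h met⟧ = {c, f, j} ∩ {a, b, c, f, g, j} = {c, f, j}
⟦nurse beside e behind c that h met⟧ = {c, f, j}, so the cardinality is 3.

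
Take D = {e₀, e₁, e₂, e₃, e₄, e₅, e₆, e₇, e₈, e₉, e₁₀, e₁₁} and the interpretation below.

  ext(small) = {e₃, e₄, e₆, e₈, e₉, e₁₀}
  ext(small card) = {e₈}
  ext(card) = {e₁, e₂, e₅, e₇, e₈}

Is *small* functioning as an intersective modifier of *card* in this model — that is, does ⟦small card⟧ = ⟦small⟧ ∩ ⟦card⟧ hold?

yes

⟦small⟧ ∩ ⟦card⟧ = {e₃, e₄, e₆, e₈, e₉, e₁₀} ∩ {e₁, e₂, e₅, e₇, e₈} = {e₈}
Observed ⟦small card⟧ = {e₈}.
These coincide, so the modifier is intersective here.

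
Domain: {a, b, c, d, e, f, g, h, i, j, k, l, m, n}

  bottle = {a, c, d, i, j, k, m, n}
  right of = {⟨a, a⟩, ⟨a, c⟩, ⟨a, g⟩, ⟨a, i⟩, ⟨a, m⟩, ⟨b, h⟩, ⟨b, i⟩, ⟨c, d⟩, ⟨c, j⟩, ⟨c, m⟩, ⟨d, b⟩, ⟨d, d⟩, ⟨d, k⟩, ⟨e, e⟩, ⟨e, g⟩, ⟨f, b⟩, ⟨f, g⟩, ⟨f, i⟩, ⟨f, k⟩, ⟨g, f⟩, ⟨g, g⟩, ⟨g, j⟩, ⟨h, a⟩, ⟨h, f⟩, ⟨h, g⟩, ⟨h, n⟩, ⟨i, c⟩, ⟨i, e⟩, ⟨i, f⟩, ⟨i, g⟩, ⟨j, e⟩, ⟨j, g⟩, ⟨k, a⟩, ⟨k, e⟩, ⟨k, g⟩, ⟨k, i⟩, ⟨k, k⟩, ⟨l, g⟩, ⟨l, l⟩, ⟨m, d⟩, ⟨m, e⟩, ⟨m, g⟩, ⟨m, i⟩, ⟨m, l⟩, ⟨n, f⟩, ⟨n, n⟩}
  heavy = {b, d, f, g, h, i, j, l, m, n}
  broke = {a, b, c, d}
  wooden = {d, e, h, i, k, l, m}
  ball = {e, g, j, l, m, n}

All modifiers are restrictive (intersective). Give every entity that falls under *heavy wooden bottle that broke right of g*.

∅

⟦that broke⟧ = ⟦broke⟧ = {a, b, c, d}
⟦right of g⟧ = {x : ⟨x, g⟩ ∈ ⟦right of⟧} = {a, e, f, g, h, i, j, k, l, m}
⟦bottle⟧ = {a, c, d, i, j, k, m, n}
… ∩ ⟦that broke⟧ = {a, c, d, i, j, k, m, n} ∩ {a, b, c, d} = {a, c, d}
… ∩ ⟦right of g⟧ = {a, c, d} ∩ {a, e, f, g, h, i, j, k, l, m} = {a}
… ∩ ⟦heavy⟧ = {a} ∩ {b, d, f, g, h, i, j, l, m, n} = ∅
… ∩ ⟦wooden⟧ = ∅ ∩ {d, e, h, i, k, l, m} = ∅
So ⟦heavy wooden bottle that broke right of g⟧ = ∅.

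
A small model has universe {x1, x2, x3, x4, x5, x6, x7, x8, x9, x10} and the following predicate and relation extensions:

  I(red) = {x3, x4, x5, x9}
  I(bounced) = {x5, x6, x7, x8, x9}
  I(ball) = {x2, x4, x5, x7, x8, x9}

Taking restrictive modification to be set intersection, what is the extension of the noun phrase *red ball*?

⟦ball⟧ = {x2, x4, x5, x7, x8, x9}
… ∩ ⟦red⟧ = {x2, x4, x5, x7, x8, x9} ∩ {x3, x4, x5, x9} = {x4, x5, x9}
So ⟦red ball⟧ = {x4, x5, x9}.

{x4, x5, x9}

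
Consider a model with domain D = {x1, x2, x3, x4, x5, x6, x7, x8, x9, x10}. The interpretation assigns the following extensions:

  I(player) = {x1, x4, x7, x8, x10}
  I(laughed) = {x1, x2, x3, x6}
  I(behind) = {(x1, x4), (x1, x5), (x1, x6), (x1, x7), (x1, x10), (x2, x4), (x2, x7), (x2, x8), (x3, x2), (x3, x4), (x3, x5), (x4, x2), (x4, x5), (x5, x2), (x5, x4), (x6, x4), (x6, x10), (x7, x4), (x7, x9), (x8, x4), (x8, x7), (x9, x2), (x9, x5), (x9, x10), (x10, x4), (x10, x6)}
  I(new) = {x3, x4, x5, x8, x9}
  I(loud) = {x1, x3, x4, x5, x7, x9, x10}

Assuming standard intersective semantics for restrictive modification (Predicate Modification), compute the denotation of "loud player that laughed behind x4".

{x1}

⟦that laughed⟧ = ⟦laughed⟧ = {x1, x2, x3, x6}
⟦behind x4⟧ = {x : ⟨x, x4⟩ ∈ ⟦behind⟧} = {x1, x2, x3, x5, x6, x7, x8, x10}
⟦player⟧ = {x1, x4, x7, x8, x10}
… ∩ ⟦that laughed⟧ = {x1, x4, x7, x8, x10} ∩ {x1, x2, x3, x6} = {x1}
… ∩ ⟦behind x4⟧ = {x1} ∩ {x1, x2, x3, x5, x6, x7, x8, x10} = {x1}
… ∩ ⟦loud⟧ = {x1} ∩ {x1, x3, x4, x5, x7, x9, x10} = {x1}
So ⟦loud player that laughed behind x4⟧ = {x1}.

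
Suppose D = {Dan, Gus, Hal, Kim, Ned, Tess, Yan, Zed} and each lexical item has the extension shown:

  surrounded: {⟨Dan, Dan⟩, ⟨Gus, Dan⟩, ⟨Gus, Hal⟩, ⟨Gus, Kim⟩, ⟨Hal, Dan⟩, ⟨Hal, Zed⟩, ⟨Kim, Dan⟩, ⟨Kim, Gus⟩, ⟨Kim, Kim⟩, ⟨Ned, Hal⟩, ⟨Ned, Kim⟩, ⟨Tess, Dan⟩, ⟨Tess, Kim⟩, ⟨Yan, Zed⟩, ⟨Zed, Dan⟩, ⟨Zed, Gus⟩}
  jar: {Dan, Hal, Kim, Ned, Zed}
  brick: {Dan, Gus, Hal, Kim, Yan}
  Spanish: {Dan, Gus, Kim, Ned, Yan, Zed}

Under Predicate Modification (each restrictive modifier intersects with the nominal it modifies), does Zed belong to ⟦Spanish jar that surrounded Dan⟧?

⟦that surrounded Dan⟧ = {x : ⟨x, Dan⟩ ∈ ⟦surrounded⟧} = {Dan, Gus, Hal, Kim, Tess, Zed}
⟦jar⟧ = {Dan, Hal, Kim, Ned, Zed}
… ∩ ⟦that surrounded Dan⟧ = {Dan, Hal, Kim, Ned, Zed} ∩ {Dan, Gus, Hal, Kim, Tess, Zed} = {Dan, Hal, Kim, Zed}
… ∩ ⟦Spanish⟧ = {Dan, Hal, Kim, Zed} ∩ {Dan, Gus, Kim, Ned, Yan, Zed} = {Dan, Kim, Zed}
⟦Spanish jar that surrounded Dan⟧ = {Dan, Kim, Zed}; Zed ∈ this set.

yes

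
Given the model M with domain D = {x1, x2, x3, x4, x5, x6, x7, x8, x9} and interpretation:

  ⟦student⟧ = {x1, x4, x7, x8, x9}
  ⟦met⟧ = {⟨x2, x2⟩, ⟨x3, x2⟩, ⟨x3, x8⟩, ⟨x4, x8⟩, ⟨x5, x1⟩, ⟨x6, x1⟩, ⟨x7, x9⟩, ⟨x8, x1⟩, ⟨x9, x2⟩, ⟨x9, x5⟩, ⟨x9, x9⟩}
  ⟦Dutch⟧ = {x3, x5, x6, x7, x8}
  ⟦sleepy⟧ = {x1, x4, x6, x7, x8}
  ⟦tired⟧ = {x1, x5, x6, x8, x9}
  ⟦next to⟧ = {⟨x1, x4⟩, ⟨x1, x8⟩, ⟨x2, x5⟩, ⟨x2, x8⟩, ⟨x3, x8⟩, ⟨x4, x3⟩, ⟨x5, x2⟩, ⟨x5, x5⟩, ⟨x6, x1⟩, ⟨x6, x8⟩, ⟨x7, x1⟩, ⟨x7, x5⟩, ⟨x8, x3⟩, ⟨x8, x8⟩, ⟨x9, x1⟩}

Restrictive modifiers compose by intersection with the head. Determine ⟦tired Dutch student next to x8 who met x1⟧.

{x8}

⟦next to x8⟧ = {x : ⟨x, x8⟩ ∈ ⟦next to⟧} = {x1, x2, x3, x6, x8}
⟦who met x1⟧ = {x : ⟨x, x1⟩ ∈ ⟦met⟧} = {x5, x6, x8}
⟦student⟧ = {x1, x4, x7, x8, x9}
… ∩ ⟦next to x8⟧ = {x1, x4, x7, x8, x9} ∩ {x1, x2, x3, x6, x8} = {x1, x8}
… ∩ ⟦who met x1⟧ = {x1, x8} ∩ {x5, x6, x8} = {x8}
… ∩ ⟦tired⟧ = {x8} ∩ {x1, x5, x6, x8, x9} = {x8}
… ∩ ⟦Dutch⟧ = {x8} ∩ {x3, x5, x6, x7, x8} = {x8}
So ⟦tired Dutch student next to x8 who met x1⟧ = {x8}.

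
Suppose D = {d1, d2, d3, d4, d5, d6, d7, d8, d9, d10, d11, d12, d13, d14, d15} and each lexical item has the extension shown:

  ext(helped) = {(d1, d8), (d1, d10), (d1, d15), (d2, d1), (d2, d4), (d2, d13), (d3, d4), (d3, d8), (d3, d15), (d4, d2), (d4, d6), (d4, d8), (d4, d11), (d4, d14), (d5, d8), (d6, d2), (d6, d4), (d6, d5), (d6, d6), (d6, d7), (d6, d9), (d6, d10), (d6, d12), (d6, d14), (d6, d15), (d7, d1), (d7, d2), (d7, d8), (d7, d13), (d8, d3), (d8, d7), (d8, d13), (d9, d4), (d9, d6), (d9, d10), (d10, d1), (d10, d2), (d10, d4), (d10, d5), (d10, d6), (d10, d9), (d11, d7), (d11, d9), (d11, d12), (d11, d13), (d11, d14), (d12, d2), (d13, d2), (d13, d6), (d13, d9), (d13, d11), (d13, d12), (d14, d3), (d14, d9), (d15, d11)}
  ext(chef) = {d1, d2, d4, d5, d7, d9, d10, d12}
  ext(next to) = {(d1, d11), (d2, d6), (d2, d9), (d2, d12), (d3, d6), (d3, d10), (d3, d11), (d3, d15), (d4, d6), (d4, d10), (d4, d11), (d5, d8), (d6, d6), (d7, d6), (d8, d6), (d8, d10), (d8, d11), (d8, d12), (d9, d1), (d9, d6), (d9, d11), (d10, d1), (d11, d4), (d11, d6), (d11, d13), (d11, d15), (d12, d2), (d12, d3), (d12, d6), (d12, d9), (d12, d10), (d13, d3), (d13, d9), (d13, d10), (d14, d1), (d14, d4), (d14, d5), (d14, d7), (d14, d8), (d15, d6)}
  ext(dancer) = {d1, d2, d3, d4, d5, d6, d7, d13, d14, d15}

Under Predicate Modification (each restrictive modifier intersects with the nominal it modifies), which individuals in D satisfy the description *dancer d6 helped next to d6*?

{d2, d4, d6, d7, d15}

⟦d6 helped⟧ = {x : ⟨d6, x⟩ ∈ ⟦helped⟧} = {d2, d4, d5, d6, d7, d9, d10, d12, d14, d15}
⟦next to d6⟧ = {x : ⟨x, d6⟩ ∈ ⟦next to⟧} = {d2, d3, d4, d6, d7, d8, d9, d11, d12, d15}
⟦dancer⟧ = {d1, d2, d3, d4, d5, d6, d7, d13, d14, d15}
… ∩ ⟦d6 helped⟧ = {d1, d2, d3, d4, d5, d6, d7, d13, d14, d15} ∩ {d2, d4, d5, d6, d7, d9, d10, d12, d14, d15} = {d2, d4, d5, d6, d7, d14, d15}
… ∩ ⟦next to d6⟧ = {d2, d4, d5, d6, d7, d14, d15} ∩ {d2, d3, d4, d6, d7, d8, d9, d11, d12, d15} = {d2, d4, d6, d7, d15}
So ⟦dancer d6 helped next to d6⟧ = {d2, d4, d6, d7, d15}.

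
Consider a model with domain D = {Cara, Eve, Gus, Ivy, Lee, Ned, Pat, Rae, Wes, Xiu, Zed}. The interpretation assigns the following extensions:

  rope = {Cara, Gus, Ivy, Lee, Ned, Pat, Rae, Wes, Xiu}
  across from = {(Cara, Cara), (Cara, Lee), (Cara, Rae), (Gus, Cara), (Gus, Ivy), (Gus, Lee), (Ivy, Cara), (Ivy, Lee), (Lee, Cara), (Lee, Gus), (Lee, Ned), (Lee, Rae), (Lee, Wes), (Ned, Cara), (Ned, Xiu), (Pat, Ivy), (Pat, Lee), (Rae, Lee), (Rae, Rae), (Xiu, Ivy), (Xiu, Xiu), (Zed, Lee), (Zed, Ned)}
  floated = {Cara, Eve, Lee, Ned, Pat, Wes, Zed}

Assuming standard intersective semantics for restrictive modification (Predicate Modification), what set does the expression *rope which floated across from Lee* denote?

{Cara, Pat}

⟦which floated⟧ = ⟦floated⟧ = {Cara, Eve, Lee, Ned, Pat, Wes, Zed}
⟦across from Lee⟧ = {x : ⟨x, Lee⟩ ∈ ⟦across from⟧} = {Cara, Gus, Ivy, Pat, Rae, Zed}
⟦rope⟧ = {Cara, Gus, Ivy, Lee, Ned, Pat, Rae, Wes, Xiu}
… ∩ ⟦which floated⟧ = {Cara, Gus, Ivy, Lee, Ned, Pat, Rae, Wes, Xiu} ∩ {Cara, Eve, Lee, Ned, Pat, Wes, Zed} = {Cara, Lee, Ned, Pat, Wes}
… ∩ ⟦across from Lee⟧ = {Cara, Lee, Ned, Pat, Wes} ∩ {Cara, Gus, Ivy, Pat, Rae, Zed} = {Cara, Pat}
So ⟦rope which floated across from Lee⟧ = {Cara, Pat}.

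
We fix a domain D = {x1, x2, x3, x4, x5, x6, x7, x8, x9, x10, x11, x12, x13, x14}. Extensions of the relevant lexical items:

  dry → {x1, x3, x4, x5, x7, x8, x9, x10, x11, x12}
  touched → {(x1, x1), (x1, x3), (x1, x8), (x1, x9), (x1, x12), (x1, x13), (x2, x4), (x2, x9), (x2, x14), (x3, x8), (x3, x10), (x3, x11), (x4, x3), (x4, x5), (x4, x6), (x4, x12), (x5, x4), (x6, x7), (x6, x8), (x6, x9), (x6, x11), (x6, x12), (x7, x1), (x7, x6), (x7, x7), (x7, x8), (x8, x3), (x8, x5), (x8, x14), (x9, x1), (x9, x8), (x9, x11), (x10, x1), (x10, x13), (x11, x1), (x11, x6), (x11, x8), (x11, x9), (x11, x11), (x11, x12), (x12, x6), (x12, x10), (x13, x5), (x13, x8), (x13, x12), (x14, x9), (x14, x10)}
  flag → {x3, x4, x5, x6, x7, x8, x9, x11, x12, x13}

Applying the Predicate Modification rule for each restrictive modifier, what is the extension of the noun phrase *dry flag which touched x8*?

⟦which touched x8⟧ = {x : ⟨x, x8⟩ ∈ ⟦touched⟧} = {x1, x3, x6, x7, x9, x11, x13}
⟦flag⟧ = {x3, x4, x5, x6, x7, x8, x9, x11, x12, x13}
… ∩ ⟦which touched x8⟧ = {x3, x4, x5, x6, x7, x8, x9, x11, x12, x13} ∩ {x1, x3, x6, x7, x9, x11, x13} = {x3, x6, x7, x9, x11, x13}
… ∩ ⟦dry⟧ = {x3, x6, x7, x9, x11, x13} ∩ {x1, x3, x4, x5, x7, x8, x9, x10, x11, x12} = {x3, x7, x9, x11}
So ⟦dry flag which touched x8⟧ = {x3, x7, x9, x11}.

{x3, x7, x9, x11}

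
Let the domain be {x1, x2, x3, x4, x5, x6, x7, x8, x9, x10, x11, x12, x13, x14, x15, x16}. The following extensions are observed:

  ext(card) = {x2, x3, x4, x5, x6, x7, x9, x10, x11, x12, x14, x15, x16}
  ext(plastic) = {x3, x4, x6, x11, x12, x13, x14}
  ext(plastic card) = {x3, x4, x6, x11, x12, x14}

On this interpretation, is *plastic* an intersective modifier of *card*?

⟦plastic⟧ ∩ ⟦card⟧ = {x3, x4, x6, x11, x12, x13, x14} ∩ {x2, x3, x4, x5, x6, x7, x9, x10, x11, x12, x14, x15, x16} = {x3, x4, x6, x11, x12, x14}
Observed ⟦plastic card⟧ = {x3, x4, x6, x11, x12, x14}.
These coincide, so the modifier is intersective here.

yes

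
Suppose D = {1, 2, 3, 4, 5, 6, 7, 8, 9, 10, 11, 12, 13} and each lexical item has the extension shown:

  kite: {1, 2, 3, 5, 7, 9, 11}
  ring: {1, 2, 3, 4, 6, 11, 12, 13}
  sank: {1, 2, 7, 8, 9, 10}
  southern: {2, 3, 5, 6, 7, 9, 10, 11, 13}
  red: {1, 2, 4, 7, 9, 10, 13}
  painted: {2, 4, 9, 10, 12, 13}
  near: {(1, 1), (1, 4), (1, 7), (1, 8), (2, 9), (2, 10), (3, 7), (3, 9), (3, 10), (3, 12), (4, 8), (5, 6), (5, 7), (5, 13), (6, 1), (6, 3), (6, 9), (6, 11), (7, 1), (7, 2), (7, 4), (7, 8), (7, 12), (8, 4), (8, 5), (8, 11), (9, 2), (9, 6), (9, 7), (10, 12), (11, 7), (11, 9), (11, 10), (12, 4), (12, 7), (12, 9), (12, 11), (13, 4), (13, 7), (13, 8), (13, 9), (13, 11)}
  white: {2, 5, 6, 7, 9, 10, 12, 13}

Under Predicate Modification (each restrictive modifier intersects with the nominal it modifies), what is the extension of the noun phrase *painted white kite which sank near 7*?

{9}

⟦which sank⟧ = ⟦sank⟧ = {1, 2, 7, 8, 9, 10}
⟦near 7⟧ = {x : ⟨x, 7⟩ ∈ ⟦near⟧} = {1, 3, 5, 9, 11, 12, 13}
⟦kite⟧ = {1, 2, 3, 5, 7, 9, 11}
… ∩ ⟦which sank⟧ = {1, 2, 3, 5, 7, 9, 11} ∩ {1, 2, 7, 8, 9, 10} = {1, 2, 7, 9}
… ∩ ⟦near 7⟧ = {1, 2, 7, 9} ∩ {1, 3, 5, 9, 11, 12, 13} = {1, 9}
… ∩ ⟦painted⟧ = {1, 9} ∩ {2, 4, 9, 10, 12, 13} = {9}
… ∩ ⟦white⟧ = {9} ∩ {2, 5, 6, 7, 9, 10, 12, 13} = {9}
So ⟦painted white kite which sank near 7⟧ = {9}.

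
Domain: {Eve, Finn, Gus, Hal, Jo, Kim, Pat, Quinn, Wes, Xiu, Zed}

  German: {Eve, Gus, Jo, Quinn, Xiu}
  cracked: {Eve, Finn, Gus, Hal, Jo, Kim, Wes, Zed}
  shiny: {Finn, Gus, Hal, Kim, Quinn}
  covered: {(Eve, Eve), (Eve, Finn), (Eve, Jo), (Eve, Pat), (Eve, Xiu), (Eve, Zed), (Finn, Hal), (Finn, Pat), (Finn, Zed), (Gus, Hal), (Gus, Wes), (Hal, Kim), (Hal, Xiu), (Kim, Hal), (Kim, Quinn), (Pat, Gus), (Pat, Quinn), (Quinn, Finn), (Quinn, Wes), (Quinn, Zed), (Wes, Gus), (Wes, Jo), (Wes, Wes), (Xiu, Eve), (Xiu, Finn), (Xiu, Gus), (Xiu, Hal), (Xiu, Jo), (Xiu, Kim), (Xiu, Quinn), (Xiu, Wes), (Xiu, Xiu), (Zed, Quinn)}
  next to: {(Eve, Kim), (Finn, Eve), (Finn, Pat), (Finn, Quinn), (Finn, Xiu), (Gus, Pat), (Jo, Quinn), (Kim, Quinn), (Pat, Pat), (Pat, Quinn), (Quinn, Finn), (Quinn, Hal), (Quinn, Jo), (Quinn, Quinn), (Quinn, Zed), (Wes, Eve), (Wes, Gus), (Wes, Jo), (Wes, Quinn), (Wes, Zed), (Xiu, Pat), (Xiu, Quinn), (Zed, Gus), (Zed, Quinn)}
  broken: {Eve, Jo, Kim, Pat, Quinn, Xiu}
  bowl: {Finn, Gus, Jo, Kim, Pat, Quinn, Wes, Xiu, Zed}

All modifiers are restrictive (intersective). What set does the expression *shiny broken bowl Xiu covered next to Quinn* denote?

{Kim, Quinn}

⟦Xiu covered⟧ = {x : ⟨Xiu, x⟩ ∈ ⟦covered⟧} = {Eve, Finn, Gus, Hal, Jo, Kim, Quinn, Wes, Xiu}
⟦next to Quinn⟧ = {x : ⟨x, Quinn⟩ ∈ ⟦next to⟧} = {Finn, Jo, Kim, Pat, Quinn, Wes, Xiu, Zed}
⟦bowl⟧ = {Finn, Gus, Jo, Kim, Pat, Quinn, Wes, Xiu, Zed}
… ∩ ⟦Xiu covered⟧ = {Finn, Gus, Jo, Kim, Pat, Quinn, Wes, Xiu, Zed} ∩ {Eve, Finn, Gus, Hal, Jo, Kim, Quinn, Wes, Xiu} = {Finn, Gus, Jo, Kim, Quinn, Wes, Xiu}
… ∩ ⟦next to Quinn⟧ = {Finn, Gus, Jo, Kim, Quinn, Wes, Xiu} ∩ {Finn, Jo, Kim, Pat, Quinn, Wes, Xiu, Zed} = {Finn, Jo, Kim, Quinn, Wes, Xiu}
… ∩ ⟦shiny⟧ = {Finn, Jo, Kim, Quinn, Wes, Xiu} ∩ {Finn, Gus, Hal, Kim, Quinn} = {Finn, Kim, Quinn}
… ∩ ⟦broken⟧ = {Finn, Kim, Quinn} ∩ {Eve, Jo, Kim, Pat, Quinn, Xiu} = {Kim, Quinn}
So ⟦shiny broken bowl Xiu covered next to Quinn⟧ = {Kim, Quinn}.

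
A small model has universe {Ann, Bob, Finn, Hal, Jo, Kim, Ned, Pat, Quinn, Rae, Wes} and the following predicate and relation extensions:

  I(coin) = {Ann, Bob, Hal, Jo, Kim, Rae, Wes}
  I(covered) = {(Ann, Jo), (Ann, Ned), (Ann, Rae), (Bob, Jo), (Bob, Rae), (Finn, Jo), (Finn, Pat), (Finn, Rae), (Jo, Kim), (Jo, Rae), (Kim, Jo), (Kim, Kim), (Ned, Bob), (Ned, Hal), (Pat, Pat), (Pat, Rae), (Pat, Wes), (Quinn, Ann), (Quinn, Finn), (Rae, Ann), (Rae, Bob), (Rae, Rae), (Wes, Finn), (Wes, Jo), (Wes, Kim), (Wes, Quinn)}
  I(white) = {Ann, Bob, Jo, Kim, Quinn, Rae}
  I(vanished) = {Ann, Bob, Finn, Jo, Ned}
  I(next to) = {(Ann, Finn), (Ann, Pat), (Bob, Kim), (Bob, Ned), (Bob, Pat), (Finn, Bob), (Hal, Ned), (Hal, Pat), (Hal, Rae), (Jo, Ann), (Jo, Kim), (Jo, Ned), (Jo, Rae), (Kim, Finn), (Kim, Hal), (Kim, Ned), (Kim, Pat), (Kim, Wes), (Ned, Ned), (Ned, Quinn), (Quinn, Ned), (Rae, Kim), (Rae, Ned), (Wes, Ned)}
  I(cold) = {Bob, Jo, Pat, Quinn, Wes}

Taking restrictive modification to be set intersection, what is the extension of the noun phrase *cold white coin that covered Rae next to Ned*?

⟦that covered Rae⟧ = {x : ⟨x, Rae⟩ ∈ ⟦covered⟧} = {Ann, Bob, Finn, Jo, Pat, Rae}
⟦next to Ned⟧ = {x : ⟨x, Ned⟩ ∈ ⟦next to⟧} = {Bob, Hal, Jo, Kim, Ned, Quinn, Rae, Wes}
⟦coin⟧ = {Ann, Bob, Hal, Jo, Kim, Rae, Wes}
… ∩ ⟦that covered Rae⟧ = {Ann, Bob, Hal, Jo, Kim, Rae, Wes} ∩ {Ann, Bob, Finn, Jo, Pat, Rae} = {Ann, Bob, Jo, Rae}
… ∩ ⟦next to Ned⟧ = {Ann, Bob, Jo, Rae} ∩ {Bob, Hal, Jo, Kim, Ned, Quinn, Rae, Wes} = {Bob, Jo, Rae}
… ∩ ⟦cold⟧ = {Bob, Jo, Rae} ∩ {Bob, Jo, Pat, Quinn, Wes} = {Bob, Jo}
… ∩ ⟦white⟧ = {Bob, Jo} ∩ {Ann, Bob, Jo, Kim, Quinn, Rae} = {Bob, Jo}
So ⟦cold white coin that covered Rae next to Ned⟧ = {Bob, Jo}.

{Bob, Jo}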